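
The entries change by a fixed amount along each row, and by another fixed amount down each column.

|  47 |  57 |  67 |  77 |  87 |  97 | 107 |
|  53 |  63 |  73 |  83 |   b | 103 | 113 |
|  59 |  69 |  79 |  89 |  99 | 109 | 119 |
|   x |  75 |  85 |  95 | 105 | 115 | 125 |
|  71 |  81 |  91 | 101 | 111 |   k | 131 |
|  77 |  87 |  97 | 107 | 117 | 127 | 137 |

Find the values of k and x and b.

k = 121, x = 65, b = 93

Along each row the entries change by 10 per step; down each column they change by 6.
Row 5: from 71 at column 1, stepping by 10 to column 6 gives 121.
Row 4: from 75 at column 2, stepping by 10 to column 1 gives 65.
Row 2: from 53 at column 1, stepping by 10 to column 5 gives 93.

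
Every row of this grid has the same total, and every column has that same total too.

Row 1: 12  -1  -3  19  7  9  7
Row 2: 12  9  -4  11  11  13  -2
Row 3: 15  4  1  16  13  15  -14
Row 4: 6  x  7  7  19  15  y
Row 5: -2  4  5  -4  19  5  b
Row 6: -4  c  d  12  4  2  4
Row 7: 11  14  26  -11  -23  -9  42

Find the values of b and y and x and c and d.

b = 23, y = -10, x = 6, c = 14, d = 18

Rows 1 and 2 both sum to 50, so that's the common total.
Row 5: -2 + 4 + 5 − 4 + 19 + 5 = 27, so its missing entry is 50 − 27 = 23.
Column 7: 7 − 2 − 14 + 23 + 4 + 42 = 60, so its missing entry is 50 − 60 = -10.
Row 4: 6 + 7 + 7 + 19 + 15 − 10 = 44, so its missing entry is 50 − 44 = 6.
Column 2: -1 + 9 + 4 + 6 + 4 + 14 = 36, so its missing entry is 50 − 36 = 14.
Row 6: -4 + 14 + 12 + 4 + 2 + 4 = 32, so its missing entry is 50 − 32 = 18.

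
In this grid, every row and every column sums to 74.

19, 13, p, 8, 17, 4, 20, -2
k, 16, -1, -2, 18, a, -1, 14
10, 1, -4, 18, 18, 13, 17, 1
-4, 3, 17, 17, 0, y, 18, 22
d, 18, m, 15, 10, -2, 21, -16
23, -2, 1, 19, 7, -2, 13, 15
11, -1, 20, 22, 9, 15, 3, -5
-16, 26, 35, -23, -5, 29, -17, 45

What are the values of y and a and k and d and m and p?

The known cells in row 1 total 79, leaving 74 − 79 = -5 for the blank.
The known cells in column 3 total 63, leaving 74 − 63 = 11 for the blank.
The known cells in row 5 total 57, leaving 74 − 57 = 17 for the blank.
The known cells in column 1 total 60, leaving 74 − 60 = 14 for the blank.
The known cells in row 2 total 58, leaving 74 − 58 = 16 for the blank.
The known cells in row 4 total 73, leaving 74 − 73 = 1 for the blank.

y = 1, a = 16, k = 14, d = 17, m = 11, p = -5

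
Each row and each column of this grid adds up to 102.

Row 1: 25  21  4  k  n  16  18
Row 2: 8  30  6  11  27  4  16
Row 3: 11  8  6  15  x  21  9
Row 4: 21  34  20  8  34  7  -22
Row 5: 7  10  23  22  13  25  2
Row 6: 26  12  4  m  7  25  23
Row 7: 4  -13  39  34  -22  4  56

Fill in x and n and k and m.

x = 32, n = 11, k = 7, m = 5

The known cells in row 6 total 97, leaving 102 − 97 = 5 for the blank.
The known cells in row 3 total 70, leaving 102 − 70 = 32 for the blank.
The known cells in column 4 total 95, leaving 102 − 95 = 7 for the blank.
The known cells in row 1 total 91, leaving 102 − 91 = 11 for the blank.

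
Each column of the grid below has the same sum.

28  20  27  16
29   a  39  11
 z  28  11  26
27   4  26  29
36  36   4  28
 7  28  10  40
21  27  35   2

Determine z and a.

z = 4, a = 9

Columns 3 and 4 both add up to 152, so every column sums to 152.
Column 1: 28 + 29 + 27 + 36 + 7 + 21 = 148, so the missing entry is 152 − 148 = 4.
Column 2: 20 + 28 + 4 + 36 + 28 + 27 = 143, so the missing entry is 152 − 143 = 9.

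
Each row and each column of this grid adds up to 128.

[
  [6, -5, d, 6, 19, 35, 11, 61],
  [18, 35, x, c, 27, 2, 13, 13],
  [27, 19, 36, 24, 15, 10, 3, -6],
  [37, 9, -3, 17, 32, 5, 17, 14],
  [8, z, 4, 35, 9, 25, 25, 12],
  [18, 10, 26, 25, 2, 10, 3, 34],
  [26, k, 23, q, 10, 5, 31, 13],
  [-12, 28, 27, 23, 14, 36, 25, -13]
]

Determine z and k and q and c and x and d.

z = 10, k = 22, q = -2, c = 0, x = 20, d = -5

Row 1: 6 − 5 + 6 + 19 + 35 + 11 + 61 = 133, so its missing entry is 128 − 133 = -5.
Column 3: -5 + 36 − 3 + 4 + 26 + 23 + 27 = 108, so its missing entry is 128 − 108 = 20.
Row 2: 18 + 35 + 20 + 27 + 2 + 13 + 13 = 128, so its missing entry is 128 − 128 = 0.
Column 4: 6 + 0 + 24 + 17 + 35 + 25 + 23 = 130, so its missing entry is 128 − 130 = -2.
Row 7: 26 + 23 − 2 + 10 + 5 + 31 + 13 = 106, so its missing entry is 128 − 106 = 22.
Row 5: 8 + 4 + 35 + 9 + 25 + 25 + 12 = 118, so its missing entry is 128 − 118 = 10.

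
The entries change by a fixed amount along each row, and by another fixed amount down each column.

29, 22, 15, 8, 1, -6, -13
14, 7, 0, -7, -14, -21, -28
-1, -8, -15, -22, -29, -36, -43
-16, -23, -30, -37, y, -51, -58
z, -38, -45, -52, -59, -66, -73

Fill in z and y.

Along each row the entries change by -7 per step; down each column they change by -15.
Row 5: from -38 at column 2, stepping by -7 to column 1 gives -31.
Row 4: from -16 at column 1, stepping by -7 to column 5 gives -44.

z = -31, y = -44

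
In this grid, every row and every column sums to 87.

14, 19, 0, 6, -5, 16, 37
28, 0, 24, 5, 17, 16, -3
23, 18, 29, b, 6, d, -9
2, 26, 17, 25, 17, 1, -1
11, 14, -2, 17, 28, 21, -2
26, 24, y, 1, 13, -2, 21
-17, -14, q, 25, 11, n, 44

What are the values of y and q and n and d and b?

y = 4, q = 15, n = 23, d = 12, b = 8

The known cells in column 4 total 79, leaving 87 − 79 = 8 for the blank.
The known cells in row 3 total 75, leaving 87 − 75 = 12 for the blank.
The known cells in column 6 total 64, leaving 87 − 64 = 23 for the blank.
The known cells in row 7 total 72, leaving 87 − 72 = 15 for the blank.
The known cells in row 6 total 83, leaving 87 − 83 = 4 for the blank.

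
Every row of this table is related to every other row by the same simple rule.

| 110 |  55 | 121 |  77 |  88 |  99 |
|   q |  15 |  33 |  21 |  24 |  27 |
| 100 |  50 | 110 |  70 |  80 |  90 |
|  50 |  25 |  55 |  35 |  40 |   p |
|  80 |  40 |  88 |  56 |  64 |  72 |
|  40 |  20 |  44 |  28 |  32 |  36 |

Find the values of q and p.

q = 30, p = 45

Each row is a constant multiple of every other row — this is a multiplication table with the headers hidden.
Row 2 is 24/88 = 3/11 times row 1, so its entry in column 1 is 110 × 3/11 = 30.
Row 4 is 40/88 = 5/11 times row 1, so its entry in column 6 is 99 × 5/11 = 45.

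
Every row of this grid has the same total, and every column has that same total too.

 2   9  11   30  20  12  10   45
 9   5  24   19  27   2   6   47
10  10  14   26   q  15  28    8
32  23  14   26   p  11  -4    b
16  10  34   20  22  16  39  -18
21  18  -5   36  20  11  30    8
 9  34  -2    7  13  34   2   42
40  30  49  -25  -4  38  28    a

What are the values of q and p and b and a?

Rows 1 and 2 both sum to 139, so that's the common total.
The known cells in row 3 total 111, leaving 139 − 111 = 28 for the blank.
The known cells in column 5 total 126, leaving 139 − 126 = 13 for the blank.
The known cells in row 4 total 115, leaving 139 − 115 = 24 for the blank.
The known cells in row 8 total 156, leaving 139 − 156 = -17 for the blank.

q = 28, p = 13, b = 24, a = -17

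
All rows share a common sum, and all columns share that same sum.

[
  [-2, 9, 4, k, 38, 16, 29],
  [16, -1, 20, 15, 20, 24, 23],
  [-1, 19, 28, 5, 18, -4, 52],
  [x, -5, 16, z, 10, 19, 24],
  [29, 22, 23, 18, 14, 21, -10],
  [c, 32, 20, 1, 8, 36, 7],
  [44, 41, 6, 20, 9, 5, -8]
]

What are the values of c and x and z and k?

c = 13, x = 18, z = 35, k = 23

Rows 2 and 3 both sum to 117, so that's the common total.
Row 1 has -2 + 9 + 4 + 38 + 16 + 29 = 94; the blank must be 117 − 94 = 23.
Column 4 has 23 + 15 + 5 + 18 + 1 + 20 = 82; the blank must be 117 − 82 = 35.
Row 6 has 32 + 20 + 1 + 8 + 36 + 7 = 104; the blank must be 117 − 104 = 13.
Row 4 has -5 + 16 + 35 + 10 + 19 + 24 = 99; the blank must be 117 − 99 = 18.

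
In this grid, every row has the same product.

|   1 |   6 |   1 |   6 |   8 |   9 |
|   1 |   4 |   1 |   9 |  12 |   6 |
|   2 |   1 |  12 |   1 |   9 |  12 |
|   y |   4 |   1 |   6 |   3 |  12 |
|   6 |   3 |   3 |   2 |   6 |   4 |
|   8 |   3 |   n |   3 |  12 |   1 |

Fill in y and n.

Rows 3 and 5 each multiply to 2592, so every row has product 2592.
Row 4: 4×1×6×3×12 = 864, so the missing entry is 2592 ÷ 864 = 3.
Row 6: 8×3×3×12×1 = 864, so the missing entry is 2592 ÷ 864 = 3.

y = 3, n = 3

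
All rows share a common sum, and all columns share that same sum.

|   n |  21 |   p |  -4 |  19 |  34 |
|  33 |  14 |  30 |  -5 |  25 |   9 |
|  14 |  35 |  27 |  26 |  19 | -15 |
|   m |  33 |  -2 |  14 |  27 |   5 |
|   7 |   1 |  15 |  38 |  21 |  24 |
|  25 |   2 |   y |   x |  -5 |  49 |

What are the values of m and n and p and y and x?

Rows 2 and 3 both sum to 106, so that's the common total.
The known cells in row 4 total 77, leaving 106 − 77 = 29 for the blank.
The known cells in column 1 total 108, leaving 106 − 108 = -2 for the blank.
The known cells in row 1 total 68, leaving 106 − 68 = 38 for the blank.
The known cells in column 4 total 69, leaving 106 − 69 = 37 for the blank.
The known cells in row 6 total 108, leaving 106 − 108 = -2 for the blank.

m = 29, n = -2, p = 38, y = -2, x = 37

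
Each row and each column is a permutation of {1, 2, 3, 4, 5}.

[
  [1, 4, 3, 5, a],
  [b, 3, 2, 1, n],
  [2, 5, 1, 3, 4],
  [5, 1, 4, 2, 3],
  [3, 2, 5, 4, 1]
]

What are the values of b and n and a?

b = 4, n = 5, a = 2

At (row 2, col 1): column 1 already has {1, 2, 3, 5}, so the value is 4.
Cell (1,5): row 1 already has {1, 3, 4, 5} → 2.
At (row 2, col 5): row 2 already has {1, 2, 3, 4}, so the value is 5.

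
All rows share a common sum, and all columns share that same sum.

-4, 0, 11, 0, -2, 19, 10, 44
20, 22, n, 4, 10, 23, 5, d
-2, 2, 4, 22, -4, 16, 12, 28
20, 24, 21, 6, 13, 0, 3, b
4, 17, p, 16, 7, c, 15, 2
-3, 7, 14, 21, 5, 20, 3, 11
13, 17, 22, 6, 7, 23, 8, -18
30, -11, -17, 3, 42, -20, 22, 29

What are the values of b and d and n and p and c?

Rows 1 and 3 both sum to 78, so that's the common total.
Row 4: 20 + 24 + 21 + 6 + 13 + 0 + 3 = 87, so its missing entry is 78 − 87 = -9.
Column 6: 19 + 23 + 16 + 0 + 20 + 23 − 20 = 81, so its missing entry is 78 − 81 = -3.
Row 5: 4 + 17 + 16 + 7 − 3 + 15 + 2 = 58, so its missing entry is 78 − 58 = 20.
Column 3: 11 + 4 + 21 + 20 + 14 + 22 − 17 = 75, so its missing entry is 78 − 75 = 3.
Row 2: 20 + 22 + 3 + 4 + 10 + 23 + 5 = 87, so its missing entry is 78 − 87 = -9.

b = -9, d = -9, n = 3, p = 20, c = -3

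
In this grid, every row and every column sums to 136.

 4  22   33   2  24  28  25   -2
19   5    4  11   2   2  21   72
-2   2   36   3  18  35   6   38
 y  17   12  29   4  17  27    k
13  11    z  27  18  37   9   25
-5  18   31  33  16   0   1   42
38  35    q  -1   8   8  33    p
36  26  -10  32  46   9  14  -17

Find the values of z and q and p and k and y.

z = -4, q = 34, p = -19, k = -3, y = 33

Row 5: 13 + 11 + 27 + 18 + 37 + 9 + 25 = 140, so its missing entry is 136 − 140 = -4.
Column 3: 33 + 4 + 36 + 12 − 4 + 31 − 10 = 102, so its missing entry is 136 − 102 = 34.
Column 1: 4 + 19 − 2 + 13 − 5 + 38 + 36 = 103, so its missing entry is 136 − 103 = 33.
Row 4: 33 + 17 + 12 + 29 + 4 + 17 + 27 = 139, so its missing entry is 136 − 139 = -3.
Row 7: 38 + 35 + 34 − 1 + 8 + 8 + 33 = 155, so its missing entry is 136 − 155 = -19.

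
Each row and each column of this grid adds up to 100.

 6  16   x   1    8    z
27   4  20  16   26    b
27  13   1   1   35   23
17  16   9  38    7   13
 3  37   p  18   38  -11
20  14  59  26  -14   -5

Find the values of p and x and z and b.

p = 15, x = -4, z = 73, b = 7

Row 2 has 27 + 4 + 20 + 16 + 26 = 93; the blank must be 100 − 93 = 7.
Row 5 has 3 + 37 + 18 + 38 − 11 = 85; the blank must be 100 − 85 = 15.
Column 3 has 20 + 1 + 9 + 15 + 59 = 104; the blank must be 100 − 104 = -4.
Row 1 has 6 + 16 − 4 + 1 + 8 = 27; the blank must be 100 − 27 = 73.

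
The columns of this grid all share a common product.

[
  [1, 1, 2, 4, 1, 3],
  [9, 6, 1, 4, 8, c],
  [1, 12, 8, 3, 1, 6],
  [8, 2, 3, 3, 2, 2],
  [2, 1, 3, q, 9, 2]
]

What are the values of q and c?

q = 1, c = 2

Columns 1 and 2 each multiply to 144, so every column has product 144.
Column 4: 4×4×3×3 = 144, so the missing entry is 144 ÷ 144 = 1.
Column 6: 3×6×2×2 = 72, so the missing entry is 144 ÷ 72 = 2.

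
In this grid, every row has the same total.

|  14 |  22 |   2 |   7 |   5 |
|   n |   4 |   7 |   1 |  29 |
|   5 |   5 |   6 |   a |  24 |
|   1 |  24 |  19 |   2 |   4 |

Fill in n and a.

n = 9, a = 10

The complete rows each total 50.
Row 2 is missing 50 − 41 = 9 (since 4 + 7 + 1 + 29 = 41).
Row 3 is missing 50 − 40 = 10 (since 5 + 5 + 6 + 24 = 40).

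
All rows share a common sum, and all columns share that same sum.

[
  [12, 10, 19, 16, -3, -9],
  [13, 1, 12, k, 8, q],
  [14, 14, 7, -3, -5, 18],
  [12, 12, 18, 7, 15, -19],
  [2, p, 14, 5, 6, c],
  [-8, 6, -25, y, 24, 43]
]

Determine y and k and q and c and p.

y = 5, k = 15, q = -4, c = 16, p = 2

Rows 1 and 3 both sum to 45, so that's the common total.
Column 2: 10 + 1 + 14 + 12 + 6 = 43, so its missing entry is 45 − 43 = 2.
Row 5: 2 + 2 + 14 + 5 + 6 = 29, so its missing entry is 45 − 29 = 16.
Column 6: -9 + 18 − 19 + 16 + 43 = 49, so its missing entry is 45 − 49 = -4.
Row 6: -8 + 6 − 25 + 24 + 43 = 40, so its missing entry is 45 − 40 = 5.
Row 2: 13 + 1 + 12 + 8 − 4 = 30, so its missing entry is 45 − 30 = 15.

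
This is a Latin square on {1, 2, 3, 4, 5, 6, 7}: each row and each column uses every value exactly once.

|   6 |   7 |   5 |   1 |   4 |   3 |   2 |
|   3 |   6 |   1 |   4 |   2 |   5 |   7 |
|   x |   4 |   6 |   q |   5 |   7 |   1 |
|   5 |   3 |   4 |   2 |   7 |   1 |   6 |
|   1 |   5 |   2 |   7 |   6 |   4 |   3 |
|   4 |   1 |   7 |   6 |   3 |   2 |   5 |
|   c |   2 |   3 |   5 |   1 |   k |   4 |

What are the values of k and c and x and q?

Cell (3,4): column 4 already has {1, 2, 4, 5, 6, 7} → 3.
At (row 3, col 1): row 3 already has {1, 3, 4, 5, 6, 7}, so the value is 2.
For row 7, column 6: column 6 already has {1, 2, 3, 4, 5, 7}; that leaves 6.
At (row 7, col 1): row 7 already has {1, 2, 3, 4, 5, 6}, so the value is 7.

k = 6, c = 7, x = 2, q = 3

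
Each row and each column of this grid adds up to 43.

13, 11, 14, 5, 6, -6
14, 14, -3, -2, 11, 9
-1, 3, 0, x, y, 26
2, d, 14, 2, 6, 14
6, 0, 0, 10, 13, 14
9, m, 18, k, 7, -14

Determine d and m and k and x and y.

Column 5: 6 + 11 + 6 + 13 + 7 = 43, so its missing entry is 43 − 43 = 0.
Row 4: 2 + 14 + 2 + 6 + 14 = 38, so its missing entry is 43 − 38 = 5.
Column 2: 11 + 14 + 3 + 5 + 0 = 33, so its missing entry is 43 − 33 = 10.
Row 3: -1 + 3 + 0 + 0 + 26 = 28, so its missing entry is 43 − 28 = 15.
Row 6: 9 + 10 + 18 + 7 − 14 = 30, so its missing entry is 43 − 30 = 13.

d = 5, m = 10, k = 13, x = 15, y = 0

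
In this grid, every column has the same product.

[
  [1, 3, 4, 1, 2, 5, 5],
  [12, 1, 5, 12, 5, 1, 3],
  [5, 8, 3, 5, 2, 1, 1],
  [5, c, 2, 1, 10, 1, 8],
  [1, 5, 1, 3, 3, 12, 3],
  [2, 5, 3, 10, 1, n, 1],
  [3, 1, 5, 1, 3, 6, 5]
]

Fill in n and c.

n = 5, c = 3

Columns 5 and 7 each multiply to 1800, so every column has product 1800.
Column 6: 5×1×1×1×12×6 = 360, so the missing entry is 1800 ÷ 360 = 5.
Column 2: 3×1×8×5×5×1 = 600, so the missing entry is 1800 ÷ 600 = 3.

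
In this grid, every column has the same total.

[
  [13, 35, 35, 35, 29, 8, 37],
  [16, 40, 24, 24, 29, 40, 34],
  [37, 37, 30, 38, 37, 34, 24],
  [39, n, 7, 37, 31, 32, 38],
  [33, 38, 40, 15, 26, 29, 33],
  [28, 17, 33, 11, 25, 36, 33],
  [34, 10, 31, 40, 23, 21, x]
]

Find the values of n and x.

Column 3 sums to 200 and so does column 4; that's the common total.
In column 2 the known cells total 177, leaving 200 − 177 = 23.
In column 7 the known cells total 199, leaving 200 − 199 = 1.

n = 23, x = 1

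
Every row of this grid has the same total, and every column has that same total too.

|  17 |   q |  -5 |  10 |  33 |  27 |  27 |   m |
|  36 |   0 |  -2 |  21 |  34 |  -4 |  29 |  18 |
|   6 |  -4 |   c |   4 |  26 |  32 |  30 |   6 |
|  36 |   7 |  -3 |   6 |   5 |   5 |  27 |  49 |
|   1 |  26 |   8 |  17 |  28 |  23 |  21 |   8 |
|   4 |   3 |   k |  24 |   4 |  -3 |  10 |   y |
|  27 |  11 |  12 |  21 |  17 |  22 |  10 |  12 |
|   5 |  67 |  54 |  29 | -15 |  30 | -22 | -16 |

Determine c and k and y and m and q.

Rows 2 and 4 both sum to 132, so that's the common total.
Column 2 has 0 − 4 + 7 + 26 + 3 + 11 + 67 = 110; the blank must be 132 − 110 = 22.
Row 1 has 17 + 22 − 5 + 10 + 33 + 27 + 27 = 131; the blank must be 132 − 131 = 1.
Column 8 has 1 + 18 + 6 + 49 + 8 + 12 − 16 = 78; the blank must be 132 − 78 = 54.
Row 3 has 6 − 4 + 4 + 26 + 32 + 30 + 6 = 100; the blank must be 132 − 100 = 32.
Row 6 has 4 + 3 + 24 + 4 − 3 + 10 + 54 = 96; the blank must be 132 − 96 = 36.

c = 32, k = 36, y = 54, m = 1, q = 22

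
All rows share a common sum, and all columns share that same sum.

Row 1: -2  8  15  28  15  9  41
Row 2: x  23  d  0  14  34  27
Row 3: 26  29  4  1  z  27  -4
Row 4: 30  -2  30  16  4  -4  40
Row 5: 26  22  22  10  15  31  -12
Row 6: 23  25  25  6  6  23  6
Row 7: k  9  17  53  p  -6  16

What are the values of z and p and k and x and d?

z = 31, p = 29, k = -4, x = 15, d = 1

Rows 1 and 4 both sum to 114, so that's the common total.
Row 3 has 26 + 29 + 4 + 1 + 27 − 4 = 83; the blank must be 114 − 83 = 31.
Column 3 has 15 + 4 + 30 + 22 + 25 + 17 = 113; the blank must be 114 − 113 = 1.
Column 5 has 15 + 14 + 31 + 4 + 15 + 6 = 85; the blank must be 114 − 85 = 29.
Row 7 has 9 + 17 + 53 + 29 − 6 + 16 = 118; the blank must be 114 − 118 = -4.
Row 2 has 23 + 1 + 0 + 14 + 34 + 27 = 99; the blank must be 114 − 99 = 15.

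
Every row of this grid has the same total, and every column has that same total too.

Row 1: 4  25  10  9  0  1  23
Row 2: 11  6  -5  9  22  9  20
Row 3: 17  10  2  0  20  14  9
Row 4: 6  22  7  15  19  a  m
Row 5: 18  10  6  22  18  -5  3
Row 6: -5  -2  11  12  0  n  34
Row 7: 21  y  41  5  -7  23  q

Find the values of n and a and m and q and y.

Rows 1 and 2 both sum to 72, so that's the common total.
Row 6 has -5 − 2 + 11 + 12 + 0 + 34 = 50; the blank must be 72 − 50 = 22.
Column 2 has 25 + 6 + 10 + 22 + 10 − 2 = 71; the blank must be 72 − 71 = 1.
Row 7 has 21 + 1 + 41 + 5 − 7 + 23 = 84; the blank must be 72 − 84 = -12.
Column 7 has 23 + 20 + 9 + 3 + 34 − 12 = 77; the blank must be 72 − 77 = -5.
Row 4 has 6 + 22 + 7 + 15 + 19 − 5 = 64; the blank must be 72 − 64 = 8.

n = 22, a = 8, m = -5, q = -12, y = 1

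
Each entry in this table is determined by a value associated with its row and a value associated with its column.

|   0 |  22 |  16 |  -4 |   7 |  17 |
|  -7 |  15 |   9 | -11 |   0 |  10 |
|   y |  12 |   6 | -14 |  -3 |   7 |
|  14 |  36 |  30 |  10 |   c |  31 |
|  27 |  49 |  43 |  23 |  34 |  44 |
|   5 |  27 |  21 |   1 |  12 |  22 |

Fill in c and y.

The difference between any two rows is the same in every column — this is an addition table with the headers hidden.
Row 4 minus row 1 is 31 − 17 = 14, so its entry in column 5 is 7 + 14 = 21.
Row 3 minus row 1 is 7 − 17 = -10, so its entry in column 1 is 0 + (-10) = -10.

c = 21, y = -10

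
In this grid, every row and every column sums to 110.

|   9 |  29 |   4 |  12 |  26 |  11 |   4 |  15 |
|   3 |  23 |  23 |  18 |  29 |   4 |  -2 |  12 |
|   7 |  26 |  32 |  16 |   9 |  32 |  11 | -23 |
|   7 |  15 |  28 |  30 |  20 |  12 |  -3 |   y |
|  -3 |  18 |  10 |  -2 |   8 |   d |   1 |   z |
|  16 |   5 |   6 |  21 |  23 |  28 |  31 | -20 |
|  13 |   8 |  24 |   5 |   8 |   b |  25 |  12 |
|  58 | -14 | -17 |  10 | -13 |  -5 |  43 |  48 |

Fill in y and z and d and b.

y = 1, z = 65, d = 13, b = 15

The known cells in row 4 total 109, leaving 110 − 109 = 1 for the blank.
The known cells in column 8 total 45, leaving 110 − 45 = 65 for the blank.
The known cells in row 5 total 97, leaving 110 − 97 = 13 for the blank.
The known cells in row 7 total 95, leaving 110 − 95 = 15 for the blank.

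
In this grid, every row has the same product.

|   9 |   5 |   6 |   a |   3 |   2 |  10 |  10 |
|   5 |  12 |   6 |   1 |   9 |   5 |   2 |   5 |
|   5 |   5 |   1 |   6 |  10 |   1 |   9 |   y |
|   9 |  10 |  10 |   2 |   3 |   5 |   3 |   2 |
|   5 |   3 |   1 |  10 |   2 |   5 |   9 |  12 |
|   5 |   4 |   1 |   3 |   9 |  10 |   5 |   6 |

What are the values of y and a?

y = 12, a = 1

Rows 2 and 6 each multiply to 162000, so every row has product 162000.
Row 3: 5×5×1×6×10×1×9 = 13500, so the missing entry is 162000 ÷ 13500 = 12.
Row 1: 9×5×6×3×2×10×10 = 162000, so the missing entry is 162000 ÷ 162000 = 1.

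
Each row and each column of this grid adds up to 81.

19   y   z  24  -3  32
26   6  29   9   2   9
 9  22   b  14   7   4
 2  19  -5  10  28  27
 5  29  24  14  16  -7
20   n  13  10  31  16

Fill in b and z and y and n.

b = 25, z = -5, y = 14, n = -9

Row 6 has 20 + 13 + 10 + 31 + 16 = 90; the blank must be 81 − 90 = -9.
Column 2 has 6 + 22 + 19 + 29 − 9 = 67; the blank must be 81 − 67 = 14.
Row 1 has 19 + 14 + 24 − 3 + 32 = 86; the blank must be 81 − 86 = -5.
Row 3 has 9 + 22 + 14 + 7 + 4 = 56; the blank must be 81 − 56 = 25.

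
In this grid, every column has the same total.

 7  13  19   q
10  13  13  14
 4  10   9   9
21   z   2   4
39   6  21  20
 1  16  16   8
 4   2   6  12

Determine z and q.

Columns 1 and 3 both add up to 86, so every column sums to 86.
Column 2: 13 + 13 + 10 + 6 + 16 + 2 = 60, so the missing entry is 86 − 60 = 26.
Column 4: 14 + 9 + 4 + 20 + 8 + 12 = 67, so the missing entry is 86 − 67 = 19.

z = 26, q = 19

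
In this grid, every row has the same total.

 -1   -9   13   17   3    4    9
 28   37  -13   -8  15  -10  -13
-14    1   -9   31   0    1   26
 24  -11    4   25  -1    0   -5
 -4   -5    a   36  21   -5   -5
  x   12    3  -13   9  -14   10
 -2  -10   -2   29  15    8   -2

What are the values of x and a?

The complete rows each total 36.
Row 6 is missing 36 − 7 = 29 (since 12 + 3 − 13 + 9 − 14 + 10 = 7).
Row 5 is missing 36 − 38 = -2 (since -4 − 5 + 36 + 21 − 5 − 5 = 38).

x = 29, a = -2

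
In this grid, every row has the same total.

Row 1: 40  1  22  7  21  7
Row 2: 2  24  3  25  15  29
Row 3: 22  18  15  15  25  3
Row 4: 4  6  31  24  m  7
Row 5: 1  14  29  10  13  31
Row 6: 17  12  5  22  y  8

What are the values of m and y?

m = 26, y = 34

Rows 2 and 3 both add up to 98, so every row sums to 98.
Row 4: 4 + 6 + 31 + 24 + 7 = 72, so the missing entry is 98 − 72 = 26.
Row 6: 17 + 12 + 5 + 22 + 8 = 64, so the missing entry is 98 − 64 = 34.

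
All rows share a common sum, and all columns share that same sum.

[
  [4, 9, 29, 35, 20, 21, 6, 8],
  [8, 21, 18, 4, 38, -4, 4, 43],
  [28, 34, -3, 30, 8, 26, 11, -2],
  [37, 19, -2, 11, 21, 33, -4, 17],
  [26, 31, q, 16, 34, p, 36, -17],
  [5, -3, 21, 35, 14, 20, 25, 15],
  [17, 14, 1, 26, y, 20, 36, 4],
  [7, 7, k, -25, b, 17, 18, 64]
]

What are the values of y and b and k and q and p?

y = 14, b = -17, k = 61, q = 7, p = -1

Rows 1 and 2 both sum to 132, so that's the common total.
The known cells in row 7 total 118, leaving 132 − 118 = 14 for the blank.
The known cells in column 5 total 149, leaving 132 − 149 = -17 for the blank.
The known cells in column 6 total 133, leaving 132 − 133 = -1 for the blank.
The known cells in row 5 total 125, leaving 132 − 125 = 7 for the blank.
The known cells in row 8 total 71, leaving 132 − 71 = 61 for the blank.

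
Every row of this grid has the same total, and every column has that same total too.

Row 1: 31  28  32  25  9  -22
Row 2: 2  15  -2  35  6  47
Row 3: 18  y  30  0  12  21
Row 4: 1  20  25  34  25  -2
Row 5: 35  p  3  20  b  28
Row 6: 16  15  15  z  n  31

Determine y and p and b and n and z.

Rows 1 and 2 both sum to 103, so that's the common total.
Row 3 has 18 + 30 + 0 + 12 + 21 = 81; the blank must be 103 − 81 = 22.
Column 4 has 25 + 35 + 0 + 34 + 20 = 114; the blank must be 103 − 114 = -11.
Row 6 has 16 + 15 + 15 − 11 + 31 = 66; the blank must be 103 − 66 = 37.
Column 5 has 9 + 6 + 12 + 25 + 37 = 89; the blank must be 103 − 89 = 14.
Row 5 has 35 + 3 + 20 + 14 + 28 = 100; the blank must be 103 − 100 = 3.

y = 22, p = 3, b = 14, n = 37, z = -11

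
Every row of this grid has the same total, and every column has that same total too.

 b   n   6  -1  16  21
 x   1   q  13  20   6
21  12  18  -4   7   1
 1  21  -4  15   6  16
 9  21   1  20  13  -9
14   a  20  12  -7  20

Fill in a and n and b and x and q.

Rows 3 and 4 both sum to 55, so that's the common total.
Column 3 has 6 + 18 − 4 + 1 + 20 = 41; the blank must be 55 − 41 = 14.
Row 6 has 14 + 20 + 12 − 7 + 20 = 59; the blank must be 55 − 59 = -4.
Column 2 has 1 + 12 + 21 + 21 − 4 = 51; the blank must be 55 − 51 = 4.
Row 1 has 4 + 6 − 1 + 16 + 21 = 46; the blank must be 55 − 46 = 9.
Row 2 has 1 + 14 + 13 + 20 + 6 = 54; the blank must be 55 − 54 = 1.

a = -4, n = 4, b = 9, x = 1, q = 14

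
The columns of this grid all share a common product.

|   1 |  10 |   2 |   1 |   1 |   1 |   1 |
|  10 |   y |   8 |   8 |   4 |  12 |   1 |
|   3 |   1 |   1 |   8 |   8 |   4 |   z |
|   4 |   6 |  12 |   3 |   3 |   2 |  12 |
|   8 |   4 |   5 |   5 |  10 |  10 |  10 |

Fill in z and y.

Columns 1 and 6 each multiply to 960, so every column has product 960.
Column 7: 1×1×12×10 = 120, so the missing entry is 960 ÷ 120 = 8.
Column 2: 10×1×6×4 = 240, so the missing entry is 960 ÷ 240 = 4.

z = 8, y = 4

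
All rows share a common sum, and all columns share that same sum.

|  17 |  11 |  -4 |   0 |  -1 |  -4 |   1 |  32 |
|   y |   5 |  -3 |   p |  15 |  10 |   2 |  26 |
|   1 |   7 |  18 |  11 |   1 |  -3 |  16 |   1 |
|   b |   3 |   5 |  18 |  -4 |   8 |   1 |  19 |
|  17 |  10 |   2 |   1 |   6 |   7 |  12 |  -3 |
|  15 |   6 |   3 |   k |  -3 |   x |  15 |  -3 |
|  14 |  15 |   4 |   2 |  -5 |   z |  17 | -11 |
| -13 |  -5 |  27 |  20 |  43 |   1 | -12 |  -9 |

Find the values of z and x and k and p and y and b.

z = 16, x = 17, k = 2, p = -2, y = -1, b = 2

Rows 1 and 3 both sum to 52, so that's the common total.
The known cells in row 7 total 36, leaving 52 − 36 = 16 for the blank.
The known cells in column 6 total 35, leaving 52 − 35 = 17 for the blank.
The known cells in row 4 total 50, leaving 52 − 50 = 2 for the blank.
The known cells in column 1 total 53, leaving 52 − 53 = -1 for the blank.
The known cells in row 6 total 50, leaving 52 − 50 = 2 for the blank.
The known cells in row 2 total 54, leaving 52 − 54 = -2 for the blank.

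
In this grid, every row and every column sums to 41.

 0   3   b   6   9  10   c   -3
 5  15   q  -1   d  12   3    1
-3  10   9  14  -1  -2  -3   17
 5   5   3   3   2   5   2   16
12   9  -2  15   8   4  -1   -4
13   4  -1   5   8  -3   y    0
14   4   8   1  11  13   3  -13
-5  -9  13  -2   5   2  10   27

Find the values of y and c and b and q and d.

Column 5 has 9 − 1 + 2 + 8 + 8 + 11 + 5 = 42; the blank must be 41 − 42 = -1.
Row 2 has 5 + 15 − 1 − 1 + 12 + 3 + 1 = 34; the blank must be 41 − 34 = 7.
Column 3 has 7 + 9 + 3 − 2 − 1 + 8 + 13 = 37; the blank must be 41 − 37 = 4.
Row 1 has 0 + 3 + 4 + 6 + 9 + 10 − 3 = 29; the blank must be 41 − 29 = 12.
Row 6 has 13 + 4 − 1 + 5 + 8 − 3 + 0 = 26; the blank must be 41 − 26 = 15.

y = 15, c = 12, b = 4, q = 7, d = -1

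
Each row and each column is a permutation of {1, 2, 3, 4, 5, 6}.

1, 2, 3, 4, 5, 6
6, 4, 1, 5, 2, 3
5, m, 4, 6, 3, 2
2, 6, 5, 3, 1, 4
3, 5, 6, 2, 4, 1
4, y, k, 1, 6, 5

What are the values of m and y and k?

Cell (3,2): row 3 already has {2, 3, 4, 5, 6} → 1.
At (row 6, col 2): column 2 already has {1, 2, 4, 5, 6}, so the value is 3.
Cell (6,3): row 6 already has {1, 3, 4, 5, 6} → 2.

m = 1, y = 3, k = 2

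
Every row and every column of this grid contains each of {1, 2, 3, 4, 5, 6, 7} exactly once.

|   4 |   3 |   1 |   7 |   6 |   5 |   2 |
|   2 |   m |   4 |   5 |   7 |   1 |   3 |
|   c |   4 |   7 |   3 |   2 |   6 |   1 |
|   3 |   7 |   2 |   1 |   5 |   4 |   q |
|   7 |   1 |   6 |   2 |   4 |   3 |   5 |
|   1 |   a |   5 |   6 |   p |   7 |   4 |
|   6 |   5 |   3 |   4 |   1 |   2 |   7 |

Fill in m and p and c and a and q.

Cell (2,2): row 2 already has {1, 2, 3, 4, 5, 7} → 6.
Cell (6,5): column 5 already has {1, 2, 4, 5, 6, 7} → 3.
Cell (3,1): row 3 already has {1, 2, 3, 4, 6, 7} → 5.
For row 6, column 2: row 6 already has {1, 3, 4, 5, 6, 7}; that leaves 2.
For row 4, column 7: row 4 already has {1, 2, 3, 4, 5, 7}; that leaves 6.

m = 6, p = 3, c = 5, a = 2, q = 6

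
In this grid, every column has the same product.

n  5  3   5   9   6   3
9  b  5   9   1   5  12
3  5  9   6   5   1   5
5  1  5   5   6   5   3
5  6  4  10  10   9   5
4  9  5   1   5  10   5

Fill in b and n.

Columns 3 and 5 each multiply to 13500, so every column has product 13500.
Column 2: 5×5×1×6×9 = 1350, so the missing entry is 13500 ÷ 1350 = 10.
Column 1: 9×3×5×5×4 = 2700, so the missing entry is 13500 ÷ 2700 = 5.

b = 10, n = 5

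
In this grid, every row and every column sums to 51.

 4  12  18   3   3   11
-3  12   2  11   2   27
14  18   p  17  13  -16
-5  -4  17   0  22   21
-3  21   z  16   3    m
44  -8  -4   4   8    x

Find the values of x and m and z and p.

x = 7, m = 1, z = 13, p = 5

Row 6 has 44 − 8 − 4 + 4 + 8 = 44; the blank must be 51 − 44 = 7.
Column 6 has 11 + 27 − 16 + 21 + 7 = 50; the blank must be 51 − 50 = 1.
Row 5 has -3 + 21 + 16 + 3 + 1 = 38; the blank must be 51 − 38 = 13.
Row 3 has 14 + 18 + 17 + 13 − 16 = 46; the blank must be 51 − 46 = 5.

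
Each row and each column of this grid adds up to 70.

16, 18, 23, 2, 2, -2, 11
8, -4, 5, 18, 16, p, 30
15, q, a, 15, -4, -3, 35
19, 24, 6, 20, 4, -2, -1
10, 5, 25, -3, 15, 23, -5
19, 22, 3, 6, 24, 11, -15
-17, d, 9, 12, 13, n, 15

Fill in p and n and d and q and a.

p = -3, n = 46, d = -8, q = 13, a = -1

Row 2 has 8 − 4 + 5 + 18 + 16 + 30 = 73; the blank must be 70 − 73 = -3.
Column 6 has -2 − 3 − 3 − 2 + 23 + 11 = 24; the blank must be 70 − 24 = 46.
Row 7 has -17 + 9 + 12 + 13 + 46 + 15 = 78; the blank must be 70 − 78 = -8.
Column 2 has 18 − 4 + 24 + 5 + 22 − 8 = 57; the blank must be 70 − 57 = 13.
Row 3 has 15 + 13 + 15 − 4 − 3 + 35 = 71; the blank must be 70 − 71 = -1.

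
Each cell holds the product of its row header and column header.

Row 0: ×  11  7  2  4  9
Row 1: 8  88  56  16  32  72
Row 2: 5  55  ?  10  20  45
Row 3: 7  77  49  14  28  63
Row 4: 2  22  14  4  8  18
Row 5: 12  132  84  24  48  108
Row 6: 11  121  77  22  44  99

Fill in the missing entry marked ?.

5 × 7 = 35.

35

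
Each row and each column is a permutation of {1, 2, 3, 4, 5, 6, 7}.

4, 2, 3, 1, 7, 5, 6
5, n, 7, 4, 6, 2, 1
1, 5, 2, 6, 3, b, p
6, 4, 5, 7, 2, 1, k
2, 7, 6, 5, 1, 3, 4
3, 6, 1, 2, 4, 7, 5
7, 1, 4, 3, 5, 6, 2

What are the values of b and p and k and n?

b = 4, p = 7, k = 3, n = 3

At (row 2, col 2): row 2 already has {1, 2, 4, 5, 6, 7}, so the value is 3.
At (row 3, col 6): column 6 already has {1, 2, 3, 5, 6, 7}, so the value is 4.
Cell (3,7): row 3 already has {1, 2, 3, 4, 5, 6} → 7.
For row 4, column 7: row 4 already has {1, 2, 4, 5, 6, 7}; that leaves 3.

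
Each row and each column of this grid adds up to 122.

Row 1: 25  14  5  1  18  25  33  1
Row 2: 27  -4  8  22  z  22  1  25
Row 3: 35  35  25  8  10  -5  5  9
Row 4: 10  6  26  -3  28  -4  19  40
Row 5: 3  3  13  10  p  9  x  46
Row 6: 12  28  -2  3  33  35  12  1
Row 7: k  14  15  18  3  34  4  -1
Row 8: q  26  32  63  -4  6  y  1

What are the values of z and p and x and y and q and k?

The known cells in row 2 total 101, leaving 122 − 101 = 21 for the blank.
The known cells in column 5 total 109, leaving 122 − 109 = 13 for the blank.
The known cells in row 5 total 97, leaving 122 − 97 = 25 for the blank.
The known cells in column 7 total 99, leaving 122 − 99 = 23 for the blank.
The known cells in row 8 total 147, leaving 122 − 147 = -25 for the blank.
The known cells in row 7 total 87, leaving 122 − 87 = 35 for the blank.

z = 21, p = 13, x = 25, y = 23, q = -25, k = 35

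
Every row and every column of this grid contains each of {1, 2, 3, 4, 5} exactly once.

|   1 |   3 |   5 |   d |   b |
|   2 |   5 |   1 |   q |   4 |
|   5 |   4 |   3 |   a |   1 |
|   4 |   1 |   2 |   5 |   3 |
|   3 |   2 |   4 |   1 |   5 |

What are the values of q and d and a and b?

q = 3, d = 4, a = 2, b = 2

Cell (3,4): row 3 already has {1, 3, 4, 5} → 2.
At (row 2, col 4): row 2 already has {1, 2, 4, 5}, so the value is 3.
For row 1, column 4: column 4 already has {1, 2, 3, 5}; that leaves 4.
Cell (1,5): row 1 already has {1, 3, 4, 5} → 2.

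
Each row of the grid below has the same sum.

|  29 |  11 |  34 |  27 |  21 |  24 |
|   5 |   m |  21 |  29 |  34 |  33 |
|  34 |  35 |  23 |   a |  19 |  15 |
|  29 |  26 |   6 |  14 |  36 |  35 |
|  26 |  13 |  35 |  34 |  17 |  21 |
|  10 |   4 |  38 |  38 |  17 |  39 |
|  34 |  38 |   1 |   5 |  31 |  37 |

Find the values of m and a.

Row 5 sums to 146 and so does row 6; that's the common total.
In row 2 the known cells total 122, leaving 146 − 122 = 24.
In row 3 the known cells total 126, leaving 146 − 126 = 20.

m = 24, a = 20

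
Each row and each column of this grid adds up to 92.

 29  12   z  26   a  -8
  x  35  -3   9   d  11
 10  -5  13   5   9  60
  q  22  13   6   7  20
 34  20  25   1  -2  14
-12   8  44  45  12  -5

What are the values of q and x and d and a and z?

Row 4 has 22 + 13 + 6 + 7 + 20 = 68; the blank must be 92 − 68 = 24.
Column 3 has -3 + 13 + 13 + 25 + 44 = 92; the blank must be 92 − 92 = 0.
Row 1 has 29 + 12 + 0 + 26 − 8 = 59; the blank must be 92 − 59 = 33.
Column 5 has 33 + 9 + 7 − 2 + 12 = 59; the blank must be 92 − 59 = 33.
Row 2 has 35 − 3 + 9 + 33 + 11 = 85; the blank must be 92 − 85 = 7.

q = 24, x = 7, d = 33, a = 33, z = 0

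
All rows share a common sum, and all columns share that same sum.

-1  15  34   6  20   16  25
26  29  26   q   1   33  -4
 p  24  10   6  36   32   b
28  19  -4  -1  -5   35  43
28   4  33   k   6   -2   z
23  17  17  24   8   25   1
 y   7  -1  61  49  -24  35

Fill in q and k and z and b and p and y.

q = 4, k = 15, z = 31, b = -16, p = 23, y = -12

Rows 1 and 4 both sum to 115, so that's the common total.
Row 7 has 7 − 1 + 61 + 49 − 24 + 35 = 127; the blank must be 115 − 127 = -12.
Column 1 has -1 + 26 + 28 + 28 + 23 − 12 = 92; the blank must be 115 − 92 = 23.
Row 3 has 23 + 24 + 10 + 6 + 36 + 32 = 131; the blank must be 115 − 131 = -16.
Column 7 has 25 − 4 − 16 + 43 + 1 + 35 = 84; the blank must be 115 − 84 = 31.
Row 5 has 28 + 4 + 33 + 6 − 2 + 31 = 100; the blank must be 115 − 100 = 15.
Row 2 has 26 + 29 + 26 + 1 + 33 − 4 = 111; the blank must be 115 − 111 = 4.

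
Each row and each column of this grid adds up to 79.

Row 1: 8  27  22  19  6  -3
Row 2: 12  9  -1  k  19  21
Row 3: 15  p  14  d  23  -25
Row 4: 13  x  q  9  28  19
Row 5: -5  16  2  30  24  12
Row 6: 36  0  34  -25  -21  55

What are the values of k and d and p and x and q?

k = 19, d = 27, p = 25, x = 2, q = 8

The known cells in column 3 total 71, leaving 79 − 71 = 8 for the blank.
The known cells in row 4 total 77, leaving 79 − 77 = 2 for the blank.
The known cells in column 2 total 54, leaving 79 − 54 = 25 for the blank.
The known cells in row 3 total 52, leaving 79 − 52 = 27 for the blank.
The known cells in row 2 total 60, leaving 79 − 60 = 19 for the blank.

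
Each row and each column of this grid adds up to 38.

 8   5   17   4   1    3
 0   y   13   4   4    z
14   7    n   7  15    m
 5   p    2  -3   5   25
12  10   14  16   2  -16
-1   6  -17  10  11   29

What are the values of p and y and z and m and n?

Row 4 has 5 + 2 − 3 + 5 + 25 = 34; the blank must be 38 − 34 = 4.
Column 2 has 5 + 7 + 4 + 10 + 6 = 32; the blank must be 38 − 32 = 6.
Row 2 has 0 + 6 + 13 + 4 + 4 = 27; the blank must be 38 − 27 = 11.
Column 3 has 17 + 13 + 2 + 14 − 17 = 29; the blank must be 38 − 29 = 9.
Row 3 has 14 + 7 + 9 + 7 + 15 = 52; the blank must be 38 − 52 = -14.

p = 4, y = 6, z = 11, m = -14, n = 9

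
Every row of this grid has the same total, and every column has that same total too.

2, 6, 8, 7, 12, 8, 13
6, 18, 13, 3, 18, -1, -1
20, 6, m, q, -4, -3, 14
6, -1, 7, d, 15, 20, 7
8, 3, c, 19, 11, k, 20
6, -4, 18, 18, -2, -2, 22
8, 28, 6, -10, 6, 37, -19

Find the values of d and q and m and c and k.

Rows 1 and 2 both sum to 56, so that's the common total.
Column 6: 8 − 1 − 3 + 20 − 2 + 37 = 59, so its missing entry is 56 − 59 = -3.
Row 5: 8 + 3 + 19 + 11 − 3 + 20 = 58, so its missing entry is 56 − 58 = -2.
Row 4: 6 − 1 + 7 + 15 + 20 + 7 = 54, so its missing entry is 56 − 54 = 2.
Column 4: 7 + 3 + 2 + 19 + 18 − 10 = 39, so its missing entry is 56 − 39 = 17.
Row 3: 20 + 6 + 17 − 4 − 3 + 14 = 50, so its missing entry is 56 − 50 = 6.

d = 2, q = 17, m = 6, c = -2, k = -3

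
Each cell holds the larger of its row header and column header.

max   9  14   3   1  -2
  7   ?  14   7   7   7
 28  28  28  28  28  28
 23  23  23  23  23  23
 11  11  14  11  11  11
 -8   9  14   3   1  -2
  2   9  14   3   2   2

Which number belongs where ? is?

max(7, 9) = 9.

9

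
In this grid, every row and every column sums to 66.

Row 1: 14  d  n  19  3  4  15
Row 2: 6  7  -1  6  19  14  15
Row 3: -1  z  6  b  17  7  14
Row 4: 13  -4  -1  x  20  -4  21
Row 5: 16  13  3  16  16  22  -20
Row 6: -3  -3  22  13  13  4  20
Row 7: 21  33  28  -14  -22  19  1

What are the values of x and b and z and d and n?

The known cells in column 3 total 57, leaving 66 − 57 = 9 for the blank.
The known cells in row 1 total 64, leaving 66 − 64 = 2 for the blank.
The known cells in column 2 total 48, leaving 66 − 48 = 18 for the blank.
The known cells in row 3 total 61, leaving 66 − 61 = 5 for the blank.
The known cells in row 4 total 45, leaving 66 − 45 = 21 for the blank.

x = 21, b = 5, z = 18, d = 2, n = 9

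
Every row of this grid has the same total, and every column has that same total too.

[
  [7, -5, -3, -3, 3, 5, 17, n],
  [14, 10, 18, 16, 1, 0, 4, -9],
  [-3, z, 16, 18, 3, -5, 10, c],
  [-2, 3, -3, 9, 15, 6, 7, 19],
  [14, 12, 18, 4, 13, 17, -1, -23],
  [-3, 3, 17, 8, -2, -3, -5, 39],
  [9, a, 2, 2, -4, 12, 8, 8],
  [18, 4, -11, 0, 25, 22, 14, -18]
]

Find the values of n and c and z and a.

n = 33, c = 5, z = 10, a = 17

Rows 2 and 4 both sum to 54, so that's the common total.
Row 1: 7 − 5 − 3 − 3 + 3 + 5 + 17 = 21, so its missing entry is 54 − 21 = 33.
Row 7: 9 + 2 + 2 − 4 + 12 + 8 + 8 = 37, so its missing entry is 54 − 37 = 17.
Column 2: -5 + 10 + 3 + 12 + 3 + 17 + 4 = 44, so its missing entry is 54 − 44 = 10.
Row 3: -3 + 10 + 16 + 18 + 3 − 5 + 10 = 49, so its missing entry is 54 − 49 = 5.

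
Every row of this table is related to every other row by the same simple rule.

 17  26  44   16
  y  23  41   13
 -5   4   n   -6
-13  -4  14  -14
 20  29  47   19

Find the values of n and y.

The difference between any two rows is the same in every column — this is an addition table with the headers hidden.
Row 3 minus row 1 is -6 − 16 = -22, so its entry in column 3 is 44 + (-22) = 22.
Row 2 minus row 1 is 13 − 16 = -3, so its entry in column 1 is 17 + (-3) = 14.

n = 22, y = 14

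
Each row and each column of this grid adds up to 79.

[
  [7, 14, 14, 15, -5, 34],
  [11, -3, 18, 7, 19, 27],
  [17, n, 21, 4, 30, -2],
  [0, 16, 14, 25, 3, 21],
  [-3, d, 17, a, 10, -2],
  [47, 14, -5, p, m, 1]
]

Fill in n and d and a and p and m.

The known cells in row 3 total 70, leaving 79 − 70 = 9 for the blank.
The known cells in column 5 total 57, leaving 79 − 57 = 22 for the blank.
The known cells in row 6 total 79, leaving 79 − 79 = 0 for the blank.
The known cells in column 4 total 51, leaving 79 − 51 = 28 for the blank.
The known cells in row 5 total 50, leaving 79 − 50 = 29 for the blank.

n = 9, d = 29, a = 28, p = 0, m = 22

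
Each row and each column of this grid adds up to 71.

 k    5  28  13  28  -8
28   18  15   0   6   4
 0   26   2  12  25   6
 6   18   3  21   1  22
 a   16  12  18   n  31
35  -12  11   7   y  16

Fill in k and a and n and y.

k = 5, a = -3, n = -3, y = 14

Row 6 has 35 − 12 + 11 + 7 + 16 = 57; the blank must be 71 − 57 = 14.
Column 5 has 28 + 6 + 25 + 1 + 14 = 74; the blank must be 71 − 74 = -3.
Row 5 has 16 + 12 + 18 − 3 + 31 = 74; the blank must be 71 − 74 = -3.
Row 1 has 5 + 28 + 13 + 28 − 8 = 66; the blank must be 71 − 66 = 5.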